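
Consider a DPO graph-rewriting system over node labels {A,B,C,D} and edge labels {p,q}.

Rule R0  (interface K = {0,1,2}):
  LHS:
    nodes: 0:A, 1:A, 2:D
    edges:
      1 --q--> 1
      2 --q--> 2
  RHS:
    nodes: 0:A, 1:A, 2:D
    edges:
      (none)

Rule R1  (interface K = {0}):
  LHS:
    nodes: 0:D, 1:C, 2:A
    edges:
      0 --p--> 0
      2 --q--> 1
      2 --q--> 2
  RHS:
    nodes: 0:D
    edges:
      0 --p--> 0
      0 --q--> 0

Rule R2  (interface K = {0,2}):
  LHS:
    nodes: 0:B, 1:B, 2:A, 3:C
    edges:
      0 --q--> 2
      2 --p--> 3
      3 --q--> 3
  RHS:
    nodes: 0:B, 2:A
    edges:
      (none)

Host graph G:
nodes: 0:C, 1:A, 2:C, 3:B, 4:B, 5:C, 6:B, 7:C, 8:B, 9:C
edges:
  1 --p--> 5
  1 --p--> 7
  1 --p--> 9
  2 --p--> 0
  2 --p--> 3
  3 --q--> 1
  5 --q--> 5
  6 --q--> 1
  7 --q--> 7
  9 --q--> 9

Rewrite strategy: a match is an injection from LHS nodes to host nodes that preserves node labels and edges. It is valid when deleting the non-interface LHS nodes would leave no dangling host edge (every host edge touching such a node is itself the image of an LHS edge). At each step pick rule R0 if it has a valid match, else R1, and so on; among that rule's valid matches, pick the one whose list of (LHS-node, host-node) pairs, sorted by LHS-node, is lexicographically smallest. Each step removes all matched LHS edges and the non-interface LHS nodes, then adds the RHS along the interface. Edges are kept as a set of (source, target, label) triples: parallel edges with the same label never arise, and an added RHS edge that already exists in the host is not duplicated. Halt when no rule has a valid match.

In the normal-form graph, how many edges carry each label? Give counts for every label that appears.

Answer: p:3 q:1

Derivation:
[0] host  ⇒  10 nodes, 10 edges  {1-p->5 1-p->7 1-p->9 2-p->0 2-p->3 3-q->1 5-q->5 6-q->1 7-q->7 9-q->9}
[1] R2 @ {0↦3, 1↦4, 2↦1, 3↦5}  ⇒  8 nodes, 7 edges  {1-p->7 1-p->9 2-p->0 2-p->3 6-q->1 7-q->7 9-q->9}
[2] R2 @ {0↦6, 1↦8, 2↦1, 3↦7}  ⇒  6 nodes, 4 edges  {1-p->9 2-p->0 2-p->3 9-q->9}
halt: no rule applies after step 2
NF edges: [(1, 9, 'p'), (2, 0, 'p'), (2, 3, 'p'), (9, 9, 'q')]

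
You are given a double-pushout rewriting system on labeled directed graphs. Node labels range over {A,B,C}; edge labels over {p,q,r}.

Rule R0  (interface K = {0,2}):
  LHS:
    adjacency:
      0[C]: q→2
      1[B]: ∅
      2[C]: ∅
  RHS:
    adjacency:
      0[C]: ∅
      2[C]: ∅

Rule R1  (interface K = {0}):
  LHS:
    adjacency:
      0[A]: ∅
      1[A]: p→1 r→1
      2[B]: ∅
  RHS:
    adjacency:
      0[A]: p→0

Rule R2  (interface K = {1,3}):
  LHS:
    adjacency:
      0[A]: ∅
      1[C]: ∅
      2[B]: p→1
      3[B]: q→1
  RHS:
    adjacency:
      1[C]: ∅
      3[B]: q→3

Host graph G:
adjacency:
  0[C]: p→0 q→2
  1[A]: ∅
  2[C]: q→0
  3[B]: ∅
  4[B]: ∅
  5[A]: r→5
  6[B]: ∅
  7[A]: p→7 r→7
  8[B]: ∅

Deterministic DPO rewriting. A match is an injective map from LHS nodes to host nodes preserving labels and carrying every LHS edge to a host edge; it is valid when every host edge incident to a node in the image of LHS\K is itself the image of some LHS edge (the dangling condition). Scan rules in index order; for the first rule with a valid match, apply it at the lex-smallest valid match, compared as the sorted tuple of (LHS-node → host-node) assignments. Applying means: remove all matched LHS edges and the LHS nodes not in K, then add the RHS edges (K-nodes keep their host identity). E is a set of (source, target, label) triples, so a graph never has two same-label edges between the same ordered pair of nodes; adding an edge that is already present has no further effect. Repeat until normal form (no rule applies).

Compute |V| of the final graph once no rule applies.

Answer: 5

Rewrite trace:
initial: |V|=9 |E|=6  E = 0-p->0 0-q->2 2-q->0 5-r->5 7-p->7 7-r->7
step 1: apply R0 at {0↦0, 1↦3, 2↦2}  → |V|=8 |E|=5  E = 0-p->0 2-q->0 5-r->5 7-p->7 7-r->7
step 2: apply R0 at {0↦2, 1↦4, 2↦0}  → |V|=7 |E|=4  E = 0-p->0 5-r->5 7-p->7 7-r->7
step 3: apply R1 at {0↦1, 1↦7, 2↦6}  → |V|=5 |E|=3  E = 0-p->0 1-p->1 5-r->5
halt: no rule applies after step 3
NF nodes: {0:C, 1:A, 2:C, 5:A, 8:B}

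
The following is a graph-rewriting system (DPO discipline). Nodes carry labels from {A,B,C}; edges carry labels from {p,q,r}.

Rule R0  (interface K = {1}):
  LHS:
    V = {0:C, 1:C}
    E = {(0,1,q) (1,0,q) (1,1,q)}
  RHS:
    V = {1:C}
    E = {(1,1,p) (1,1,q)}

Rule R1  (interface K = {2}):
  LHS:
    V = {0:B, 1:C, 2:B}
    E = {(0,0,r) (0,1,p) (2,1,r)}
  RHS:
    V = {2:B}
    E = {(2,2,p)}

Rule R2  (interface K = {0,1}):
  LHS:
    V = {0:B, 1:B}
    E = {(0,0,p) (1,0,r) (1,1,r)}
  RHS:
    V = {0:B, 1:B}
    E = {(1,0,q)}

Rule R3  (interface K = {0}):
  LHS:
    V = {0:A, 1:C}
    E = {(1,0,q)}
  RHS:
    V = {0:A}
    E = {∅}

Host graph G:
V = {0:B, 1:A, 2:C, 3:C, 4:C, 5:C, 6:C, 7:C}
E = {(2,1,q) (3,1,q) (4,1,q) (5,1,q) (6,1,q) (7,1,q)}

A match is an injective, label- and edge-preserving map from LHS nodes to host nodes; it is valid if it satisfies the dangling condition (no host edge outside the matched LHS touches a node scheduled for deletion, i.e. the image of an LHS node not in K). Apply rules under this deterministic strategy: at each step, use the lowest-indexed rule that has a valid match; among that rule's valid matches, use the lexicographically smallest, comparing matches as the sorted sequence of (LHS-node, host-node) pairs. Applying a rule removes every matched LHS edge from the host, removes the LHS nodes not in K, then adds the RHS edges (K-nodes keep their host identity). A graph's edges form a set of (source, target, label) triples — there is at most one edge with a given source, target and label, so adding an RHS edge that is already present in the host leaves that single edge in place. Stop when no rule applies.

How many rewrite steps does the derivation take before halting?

start.  V:8 E:6  edges: 2-q->1 3-q->1 4-q->1 5-q->1 6-q->1 7-q->1
1. fire R3 via {0↦1, 1↦2}  →  V:7 E:5  edges: 3-q->1 4-q->1 5-q->1 6-q->1 7-q->1
2. fire R3 via {0↦1, 1↦3}  →  V:6 E:4  edges: 4-q->1 5-q->1 6-q->1 7-q->1
3. fire R3 via {0↦1, 1↦4}  →  V:5 E:3  edges: 5-q->1 6-q->1 7-q->1
4. fire R3 via {0↦1, 1↦5}  →  V:4 E:2  edges: 6-q->1 7-q->1
5. fire R3 via {0↦1, 1↦6}  →  V:3 E:1  edges: 7-q->1
6. fire R3 via {0↦1, 1↦7}  →  V:2 E:0  edges: ∅
halt: no rule applies after step 6

Answer: 6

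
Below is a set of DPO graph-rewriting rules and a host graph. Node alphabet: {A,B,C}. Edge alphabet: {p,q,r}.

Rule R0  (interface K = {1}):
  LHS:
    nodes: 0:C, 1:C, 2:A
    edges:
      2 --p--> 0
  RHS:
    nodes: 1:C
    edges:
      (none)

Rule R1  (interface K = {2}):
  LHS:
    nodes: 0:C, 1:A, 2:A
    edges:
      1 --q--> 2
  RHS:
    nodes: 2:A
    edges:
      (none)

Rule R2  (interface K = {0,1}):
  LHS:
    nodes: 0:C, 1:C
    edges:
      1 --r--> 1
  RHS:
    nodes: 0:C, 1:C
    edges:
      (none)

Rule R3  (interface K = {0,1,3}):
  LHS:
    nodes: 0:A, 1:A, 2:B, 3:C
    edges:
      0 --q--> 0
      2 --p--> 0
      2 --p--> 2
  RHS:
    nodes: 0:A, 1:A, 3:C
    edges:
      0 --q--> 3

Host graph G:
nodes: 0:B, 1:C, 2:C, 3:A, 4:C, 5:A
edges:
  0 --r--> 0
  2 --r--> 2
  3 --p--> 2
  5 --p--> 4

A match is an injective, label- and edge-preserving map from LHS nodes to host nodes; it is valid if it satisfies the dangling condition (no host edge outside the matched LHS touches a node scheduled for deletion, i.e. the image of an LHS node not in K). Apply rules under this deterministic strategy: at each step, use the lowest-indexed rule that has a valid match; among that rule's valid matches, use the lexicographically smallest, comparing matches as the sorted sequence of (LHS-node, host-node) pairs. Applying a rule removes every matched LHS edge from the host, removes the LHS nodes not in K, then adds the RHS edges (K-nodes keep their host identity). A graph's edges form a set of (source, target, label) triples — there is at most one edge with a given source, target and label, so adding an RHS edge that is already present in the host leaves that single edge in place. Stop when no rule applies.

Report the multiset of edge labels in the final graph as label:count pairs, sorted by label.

Answer: r:1

Derivation:
[0] host  ⇒  6 nodes, 4 edges  {0-r->0 2-r->2 3-p->2 5-p->4}
[1] R0 @ {0↦4, 1↦1, 2↦5}  ⇒  4 nodes, 3 edges  {0-r->0 2-r->2 3-p->2}
[2] R2 @ {0↦1, 1↦2}  ⇒  4 nodes, 2 edges  {0-r->0 3-p->2}
[3] R0 @ {0↦2, 1↦1, 2↦3}  ⇒  2 nodes, 1 edges  {0-r->0}
normal form: no rule applies after step 3
NF edges: [(0, 0, 'r')]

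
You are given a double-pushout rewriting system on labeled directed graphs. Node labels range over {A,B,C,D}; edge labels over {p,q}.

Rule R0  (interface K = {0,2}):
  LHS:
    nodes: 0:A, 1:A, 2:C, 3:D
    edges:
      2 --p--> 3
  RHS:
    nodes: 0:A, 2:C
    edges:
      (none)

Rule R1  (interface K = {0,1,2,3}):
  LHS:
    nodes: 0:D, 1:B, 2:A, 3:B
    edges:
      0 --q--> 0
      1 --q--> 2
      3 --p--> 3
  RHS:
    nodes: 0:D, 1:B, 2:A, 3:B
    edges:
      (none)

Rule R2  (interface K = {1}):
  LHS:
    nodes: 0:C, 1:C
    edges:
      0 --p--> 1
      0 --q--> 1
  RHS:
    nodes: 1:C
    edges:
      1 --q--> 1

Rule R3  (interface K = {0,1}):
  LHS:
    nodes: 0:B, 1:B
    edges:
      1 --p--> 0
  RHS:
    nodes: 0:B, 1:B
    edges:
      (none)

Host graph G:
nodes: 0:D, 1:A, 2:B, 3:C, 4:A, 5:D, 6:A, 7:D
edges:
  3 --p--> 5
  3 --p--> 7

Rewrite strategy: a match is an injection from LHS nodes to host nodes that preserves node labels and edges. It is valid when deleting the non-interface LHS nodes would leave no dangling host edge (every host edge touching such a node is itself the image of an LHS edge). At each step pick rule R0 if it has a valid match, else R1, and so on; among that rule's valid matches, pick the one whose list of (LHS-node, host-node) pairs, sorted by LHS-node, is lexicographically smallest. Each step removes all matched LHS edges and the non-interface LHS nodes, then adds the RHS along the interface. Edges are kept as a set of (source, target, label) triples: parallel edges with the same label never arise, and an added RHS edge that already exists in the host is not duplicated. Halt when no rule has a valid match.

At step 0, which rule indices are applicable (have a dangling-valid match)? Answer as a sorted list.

Answer: [R0]

Steps:
R0: 12 valid matches — {0↦1, 1↦4, 2↦3, 3↦5}, {0↦1, 1↦4, 2↦3, 3↦7}, {0↦1, 1↦6, 2↦3, 3↦5} (+9 more)
R1: no valid match — LHS pattern not found
R2: no valid match — LHS pattern not found
R3: no valid match — LHS pattern not found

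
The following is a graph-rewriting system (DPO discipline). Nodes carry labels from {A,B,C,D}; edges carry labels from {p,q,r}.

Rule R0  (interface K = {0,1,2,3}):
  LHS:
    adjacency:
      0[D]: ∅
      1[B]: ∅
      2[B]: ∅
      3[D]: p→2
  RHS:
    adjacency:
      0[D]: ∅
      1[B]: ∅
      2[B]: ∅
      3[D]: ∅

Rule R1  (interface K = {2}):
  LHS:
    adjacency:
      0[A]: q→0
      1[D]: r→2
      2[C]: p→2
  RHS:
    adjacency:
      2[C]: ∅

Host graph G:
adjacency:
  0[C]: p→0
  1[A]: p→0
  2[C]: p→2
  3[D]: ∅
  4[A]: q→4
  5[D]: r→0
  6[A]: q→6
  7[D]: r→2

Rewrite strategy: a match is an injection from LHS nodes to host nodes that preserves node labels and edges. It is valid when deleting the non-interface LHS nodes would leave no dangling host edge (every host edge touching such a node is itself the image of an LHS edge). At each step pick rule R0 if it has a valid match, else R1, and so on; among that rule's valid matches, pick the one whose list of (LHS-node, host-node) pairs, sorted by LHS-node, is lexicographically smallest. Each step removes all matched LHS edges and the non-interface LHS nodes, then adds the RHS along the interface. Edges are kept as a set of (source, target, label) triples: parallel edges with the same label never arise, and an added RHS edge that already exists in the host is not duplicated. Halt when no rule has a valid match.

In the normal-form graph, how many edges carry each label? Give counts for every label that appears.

initial: |V|=8 |E|=7  E = 0-p->0 1-p->0 2-p->2 4-q->4 5-r->0 6-q->6 7-r->2
step 1: apply R1 at {0↦4, 1↦5, 2↦0}  → |V|=6 |E|=4  E = 1-p->0 2-p->2 6-q->6 7-r->2
step 2: apply R1 at {0↦6, 1↦7, 2↦2}  → |V|=4 |E|=1  E = 1-p->0
normal form: no rule applies after step 2
NF edges: [(1, 0, 'p')]

Answer: p:1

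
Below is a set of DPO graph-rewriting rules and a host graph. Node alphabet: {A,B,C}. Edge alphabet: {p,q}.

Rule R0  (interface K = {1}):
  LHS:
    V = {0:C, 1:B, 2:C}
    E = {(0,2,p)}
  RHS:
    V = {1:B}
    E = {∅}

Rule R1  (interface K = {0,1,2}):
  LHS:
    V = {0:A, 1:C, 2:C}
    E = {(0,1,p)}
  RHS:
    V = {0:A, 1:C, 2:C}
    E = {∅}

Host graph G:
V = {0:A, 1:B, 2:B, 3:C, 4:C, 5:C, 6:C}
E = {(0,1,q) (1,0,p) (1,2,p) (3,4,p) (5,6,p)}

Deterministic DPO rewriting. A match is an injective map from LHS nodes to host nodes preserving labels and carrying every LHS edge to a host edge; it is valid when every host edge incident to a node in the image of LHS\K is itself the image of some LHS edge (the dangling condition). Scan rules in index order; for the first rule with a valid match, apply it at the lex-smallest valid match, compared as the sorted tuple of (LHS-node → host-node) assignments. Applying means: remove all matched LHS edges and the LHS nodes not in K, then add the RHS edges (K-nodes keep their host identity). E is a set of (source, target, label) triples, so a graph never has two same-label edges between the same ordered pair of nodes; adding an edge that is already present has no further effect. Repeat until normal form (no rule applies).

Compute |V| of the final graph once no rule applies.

[0] host  ⇒  7 nodes, 5 edges  {0-q->1 1-p->0 1-p->2 3-p->4 5-p->6}
[1] R0 @ {0↦3, 1↦1, 2↦4}  ⇒  5 nodes, 4 edges  {0-q->1 1-p->0 1-p->2 5-p->6}
[2] R0 @ {0↦5, 1↦1, 2↦6}  ⇒  3 nodes, 3 edges  {0-q->1 1-p->0 1-p->2}
halt: no rule applies after step 2
NF nodes: {0:A, 1:B, 2:B}

Answer: 3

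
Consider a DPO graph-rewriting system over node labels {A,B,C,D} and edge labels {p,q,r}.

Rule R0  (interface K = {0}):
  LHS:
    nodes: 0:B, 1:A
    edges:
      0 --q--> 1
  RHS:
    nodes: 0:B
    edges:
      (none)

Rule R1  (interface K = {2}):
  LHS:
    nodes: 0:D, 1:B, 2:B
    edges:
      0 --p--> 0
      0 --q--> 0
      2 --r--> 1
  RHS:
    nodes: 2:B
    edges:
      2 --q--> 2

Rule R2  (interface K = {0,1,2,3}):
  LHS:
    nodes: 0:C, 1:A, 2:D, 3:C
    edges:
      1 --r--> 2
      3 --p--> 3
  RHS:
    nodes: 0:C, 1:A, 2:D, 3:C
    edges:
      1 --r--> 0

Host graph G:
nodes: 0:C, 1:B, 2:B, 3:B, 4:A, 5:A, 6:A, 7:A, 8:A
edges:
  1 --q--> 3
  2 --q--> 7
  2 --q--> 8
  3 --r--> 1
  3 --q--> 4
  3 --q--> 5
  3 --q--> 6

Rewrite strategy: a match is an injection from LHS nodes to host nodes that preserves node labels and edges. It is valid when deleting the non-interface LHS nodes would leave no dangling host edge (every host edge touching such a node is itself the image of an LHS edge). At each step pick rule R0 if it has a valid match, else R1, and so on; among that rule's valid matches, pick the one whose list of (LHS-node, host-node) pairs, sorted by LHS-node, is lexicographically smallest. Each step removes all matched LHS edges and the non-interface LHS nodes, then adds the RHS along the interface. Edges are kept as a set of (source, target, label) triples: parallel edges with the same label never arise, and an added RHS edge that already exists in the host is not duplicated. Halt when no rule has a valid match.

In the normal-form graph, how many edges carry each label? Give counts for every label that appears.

Answer: q:1 r:1

Derivation:
[0] host  ⇒  9 nodes, 7 edges  {1-q->3 2-q->7 2-q->8 3-r->1 3-q->4 3-q->5 3-q->6}
[1] R0 @ {0↦2, 1↦7}  ⇒  8 nodes, 6 edges  {1-q->3 2-q->8 3-r->1 3-q->4 3-q->5 3-q->6}
[2] R0 @ {0↦2, 1↦8}  ⇒  7 nodes, 5 edges  {1-q->3 3-r->1 3-q->4 3-q->5 3-q->6}
[3] R0 @ {0↦3, 1↦4}  ⇒  6 nodes, 4 edges  {1-q->3 3-r->1 3-q->5 3-q->6}
[4] R0 @ {0↦3, 1↦5}  ⇒  5 nodes, 3 edges  {1-q->3 3-r->1 3-q->6}
[5] R0 @ {0↦3, 1↦6}  ⇒  4 nodes, 2 edges  {1-q->3 3-r->1}
normal form: no rule applies after step 5
NF edges: [(1, 3, 'q'), (3, 1, 'r')]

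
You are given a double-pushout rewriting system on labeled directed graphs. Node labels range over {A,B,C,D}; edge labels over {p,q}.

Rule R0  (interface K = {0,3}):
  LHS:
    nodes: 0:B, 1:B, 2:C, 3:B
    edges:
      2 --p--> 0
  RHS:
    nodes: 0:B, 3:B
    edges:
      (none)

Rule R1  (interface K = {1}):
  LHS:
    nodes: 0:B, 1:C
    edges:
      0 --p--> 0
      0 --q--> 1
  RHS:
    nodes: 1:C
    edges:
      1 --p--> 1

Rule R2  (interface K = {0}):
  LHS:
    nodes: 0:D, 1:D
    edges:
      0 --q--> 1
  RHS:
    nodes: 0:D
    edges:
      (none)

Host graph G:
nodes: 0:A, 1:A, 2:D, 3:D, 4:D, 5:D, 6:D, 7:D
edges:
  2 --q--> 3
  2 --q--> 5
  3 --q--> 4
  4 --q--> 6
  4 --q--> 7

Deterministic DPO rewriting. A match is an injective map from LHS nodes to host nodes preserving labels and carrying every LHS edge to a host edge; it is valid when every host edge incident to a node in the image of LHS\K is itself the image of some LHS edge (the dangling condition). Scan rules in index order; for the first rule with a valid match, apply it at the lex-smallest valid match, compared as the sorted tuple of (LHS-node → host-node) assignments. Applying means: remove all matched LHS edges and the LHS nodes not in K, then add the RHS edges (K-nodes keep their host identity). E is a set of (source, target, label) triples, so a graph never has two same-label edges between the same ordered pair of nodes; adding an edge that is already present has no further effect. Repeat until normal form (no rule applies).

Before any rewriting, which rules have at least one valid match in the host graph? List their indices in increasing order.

R0: no valid match — LHS pattern not found
R1: no valid match — LHS pattern not found
R2: 3 valid matches — {0↦2, 1↦5}, {0↦4, 1↦6}, {0↦4, 1↦7}

Answer: [R2]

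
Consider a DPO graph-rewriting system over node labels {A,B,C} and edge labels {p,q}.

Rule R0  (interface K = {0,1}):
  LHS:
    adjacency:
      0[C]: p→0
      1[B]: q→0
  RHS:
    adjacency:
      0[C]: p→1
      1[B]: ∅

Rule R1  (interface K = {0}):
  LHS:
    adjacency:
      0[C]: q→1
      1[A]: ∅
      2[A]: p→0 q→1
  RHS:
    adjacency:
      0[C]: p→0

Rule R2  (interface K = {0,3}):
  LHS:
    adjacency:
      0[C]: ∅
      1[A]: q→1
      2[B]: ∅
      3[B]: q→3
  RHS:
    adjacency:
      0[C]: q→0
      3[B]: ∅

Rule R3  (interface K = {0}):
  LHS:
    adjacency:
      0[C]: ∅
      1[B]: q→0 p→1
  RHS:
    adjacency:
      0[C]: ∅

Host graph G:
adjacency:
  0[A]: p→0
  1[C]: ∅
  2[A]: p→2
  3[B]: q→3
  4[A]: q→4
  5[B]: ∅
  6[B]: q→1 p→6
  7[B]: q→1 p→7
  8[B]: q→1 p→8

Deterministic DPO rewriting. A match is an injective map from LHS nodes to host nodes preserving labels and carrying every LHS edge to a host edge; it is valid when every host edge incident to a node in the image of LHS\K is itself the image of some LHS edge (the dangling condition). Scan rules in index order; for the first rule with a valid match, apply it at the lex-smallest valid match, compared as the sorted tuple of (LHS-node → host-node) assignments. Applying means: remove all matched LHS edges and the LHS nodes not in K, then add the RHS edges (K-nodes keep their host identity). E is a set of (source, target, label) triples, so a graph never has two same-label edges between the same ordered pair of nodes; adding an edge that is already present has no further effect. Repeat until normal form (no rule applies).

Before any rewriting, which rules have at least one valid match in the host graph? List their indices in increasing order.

Answer: [R2,R3]

Derivation:
R0: no valid match — LHS pattern not found
R1: no valid match — LHS pattern not found
R2: 1 valid match — {0↦1, 1↦4, 2↦5, 3↦3}
R3: 3 valid matches — {0↦1, 1↦6}, {0↦1, 1↦7}, {0↦1, 1↦8}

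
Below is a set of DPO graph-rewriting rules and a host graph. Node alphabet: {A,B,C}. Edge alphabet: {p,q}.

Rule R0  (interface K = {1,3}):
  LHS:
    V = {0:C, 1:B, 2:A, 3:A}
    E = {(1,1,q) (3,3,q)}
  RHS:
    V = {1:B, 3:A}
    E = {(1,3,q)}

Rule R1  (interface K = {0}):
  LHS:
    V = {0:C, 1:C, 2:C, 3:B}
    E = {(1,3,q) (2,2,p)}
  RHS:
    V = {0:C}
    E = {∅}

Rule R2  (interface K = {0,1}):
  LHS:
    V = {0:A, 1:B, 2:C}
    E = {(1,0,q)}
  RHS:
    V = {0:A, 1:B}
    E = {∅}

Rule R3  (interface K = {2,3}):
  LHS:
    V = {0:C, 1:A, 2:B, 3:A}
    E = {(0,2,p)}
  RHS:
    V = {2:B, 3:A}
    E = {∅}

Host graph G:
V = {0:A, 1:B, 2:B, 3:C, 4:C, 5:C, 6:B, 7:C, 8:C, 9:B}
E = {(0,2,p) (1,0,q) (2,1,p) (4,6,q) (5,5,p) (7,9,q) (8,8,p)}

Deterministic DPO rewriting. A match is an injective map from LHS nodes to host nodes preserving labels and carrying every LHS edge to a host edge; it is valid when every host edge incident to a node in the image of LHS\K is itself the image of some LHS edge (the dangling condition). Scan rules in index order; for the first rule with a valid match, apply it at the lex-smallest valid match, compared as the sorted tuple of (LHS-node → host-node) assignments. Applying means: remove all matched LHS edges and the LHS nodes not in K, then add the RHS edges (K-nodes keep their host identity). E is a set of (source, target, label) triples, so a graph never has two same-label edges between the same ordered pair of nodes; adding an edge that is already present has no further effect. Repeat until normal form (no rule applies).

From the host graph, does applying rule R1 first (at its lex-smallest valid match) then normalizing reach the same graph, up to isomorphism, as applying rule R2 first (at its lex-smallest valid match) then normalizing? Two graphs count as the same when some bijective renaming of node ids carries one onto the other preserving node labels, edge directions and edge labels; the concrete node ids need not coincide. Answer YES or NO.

Answer: NO

Derivation:
branch R1-first: apply at {0↦3, 1↦4, 2↦5, 3↦6} → |E|=5, then 2 more step(s) → NF |V|=3 |E|=2 V={0:A, 1:B, 2:B} E=0-p->2 2-p->1
branch R2-first: apply at {0↦0, 1↦1, 2↦3} → |E|=6, then 1 more step(s) → NF |V|=6 |E|=4 V={0:A, 1:B, 2:B, 4:C, 6:B, 8:C} E=0-p->2 2-p->1 4-q->6 8-p->8
graphs not isomorphic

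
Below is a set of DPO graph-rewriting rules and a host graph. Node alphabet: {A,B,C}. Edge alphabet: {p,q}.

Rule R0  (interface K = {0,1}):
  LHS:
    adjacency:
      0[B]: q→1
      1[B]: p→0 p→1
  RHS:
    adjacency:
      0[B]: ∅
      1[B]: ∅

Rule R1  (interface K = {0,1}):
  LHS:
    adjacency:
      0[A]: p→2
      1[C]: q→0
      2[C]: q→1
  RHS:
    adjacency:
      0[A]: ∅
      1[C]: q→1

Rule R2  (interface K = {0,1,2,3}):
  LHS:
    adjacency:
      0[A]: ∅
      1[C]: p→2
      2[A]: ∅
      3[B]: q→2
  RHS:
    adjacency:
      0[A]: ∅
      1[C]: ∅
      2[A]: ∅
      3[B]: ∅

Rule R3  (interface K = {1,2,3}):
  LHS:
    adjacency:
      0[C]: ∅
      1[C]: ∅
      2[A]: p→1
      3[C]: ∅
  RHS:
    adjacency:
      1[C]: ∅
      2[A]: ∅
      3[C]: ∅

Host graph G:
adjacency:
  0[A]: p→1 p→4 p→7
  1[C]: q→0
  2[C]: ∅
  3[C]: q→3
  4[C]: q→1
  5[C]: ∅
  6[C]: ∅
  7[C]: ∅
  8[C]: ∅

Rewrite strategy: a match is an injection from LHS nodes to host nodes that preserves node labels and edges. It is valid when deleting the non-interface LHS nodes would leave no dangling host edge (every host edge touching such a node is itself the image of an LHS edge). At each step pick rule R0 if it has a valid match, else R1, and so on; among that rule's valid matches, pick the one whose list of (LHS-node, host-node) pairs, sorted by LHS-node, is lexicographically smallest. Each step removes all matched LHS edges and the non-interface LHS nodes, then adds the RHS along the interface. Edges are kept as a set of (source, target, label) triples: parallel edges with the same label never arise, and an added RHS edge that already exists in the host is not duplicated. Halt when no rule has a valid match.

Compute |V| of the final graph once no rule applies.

start.  V:9 E:6  edges: 0-p->1 0-p->4 0-p->7 1-q->0 3-q->3 4-q->1
1. fire R1 via {0↦0, 1↦1, 2↦4}  →  V:8 E:4  edges: 0-p->1 0-p->7 1-q->1 3-q->3
2. fire R3 via {0↦2, 1↦1, 2↦0, 3↦3}  →  V:7 E:3  edges: 0-p->7 1-q->1 3-q->3
3. fire R3 via {0↦5, 1↦7, 2↦0, 3↦1}  →  V:6 E:2  edges: 1-q->1 3-q->3
halt: no rule applies after step 3
NF nodes: {0:A, 1:C, 3:C, 6:C, 7:C, 8:C}

Answer: 6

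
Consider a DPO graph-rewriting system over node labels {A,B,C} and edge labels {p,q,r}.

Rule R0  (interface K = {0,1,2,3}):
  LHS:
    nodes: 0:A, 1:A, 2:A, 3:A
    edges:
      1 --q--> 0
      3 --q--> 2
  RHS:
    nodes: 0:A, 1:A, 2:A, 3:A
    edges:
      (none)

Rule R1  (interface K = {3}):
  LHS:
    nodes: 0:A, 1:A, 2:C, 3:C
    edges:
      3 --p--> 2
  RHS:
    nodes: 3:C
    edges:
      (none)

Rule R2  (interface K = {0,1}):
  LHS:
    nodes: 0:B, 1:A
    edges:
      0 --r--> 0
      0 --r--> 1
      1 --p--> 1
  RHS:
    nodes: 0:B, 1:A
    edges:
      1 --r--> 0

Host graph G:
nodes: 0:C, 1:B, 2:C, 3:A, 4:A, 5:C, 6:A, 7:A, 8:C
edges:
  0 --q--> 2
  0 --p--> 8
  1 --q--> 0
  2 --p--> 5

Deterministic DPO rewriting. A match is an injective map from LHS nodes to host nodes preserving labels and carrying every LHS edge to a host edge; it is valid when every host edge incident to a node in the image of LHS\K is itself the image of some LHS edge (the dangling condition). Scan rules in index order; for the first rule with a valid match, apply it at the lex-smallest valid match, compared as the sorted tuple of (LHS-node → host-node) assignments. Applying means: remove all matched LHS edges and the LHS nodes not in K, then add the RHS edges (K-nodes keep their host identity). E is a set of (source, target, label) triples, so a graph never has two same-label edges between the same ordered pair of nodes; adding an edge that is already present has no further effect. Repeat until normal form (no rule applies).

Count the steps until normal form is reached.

Answer: 2

Derivation:
[0] host  ⇒  9 nodes, 4 edges  {0-q->2 0-p->8 1-q->0 2-p->5}
[1] R1 @ {0↦3, 1↦4, 2↦5, 3↦2}  ⇒  6 nodes, 3 edges  {0-q->2 0-p->8 1-q->0}
[2] R1 @ {0↦6, 1↦7, 2↦8, 3↦0}  ⇒  3 nodes, 2 edges  {0-q->2 1-q->0}
final graph: no rule applies after step 2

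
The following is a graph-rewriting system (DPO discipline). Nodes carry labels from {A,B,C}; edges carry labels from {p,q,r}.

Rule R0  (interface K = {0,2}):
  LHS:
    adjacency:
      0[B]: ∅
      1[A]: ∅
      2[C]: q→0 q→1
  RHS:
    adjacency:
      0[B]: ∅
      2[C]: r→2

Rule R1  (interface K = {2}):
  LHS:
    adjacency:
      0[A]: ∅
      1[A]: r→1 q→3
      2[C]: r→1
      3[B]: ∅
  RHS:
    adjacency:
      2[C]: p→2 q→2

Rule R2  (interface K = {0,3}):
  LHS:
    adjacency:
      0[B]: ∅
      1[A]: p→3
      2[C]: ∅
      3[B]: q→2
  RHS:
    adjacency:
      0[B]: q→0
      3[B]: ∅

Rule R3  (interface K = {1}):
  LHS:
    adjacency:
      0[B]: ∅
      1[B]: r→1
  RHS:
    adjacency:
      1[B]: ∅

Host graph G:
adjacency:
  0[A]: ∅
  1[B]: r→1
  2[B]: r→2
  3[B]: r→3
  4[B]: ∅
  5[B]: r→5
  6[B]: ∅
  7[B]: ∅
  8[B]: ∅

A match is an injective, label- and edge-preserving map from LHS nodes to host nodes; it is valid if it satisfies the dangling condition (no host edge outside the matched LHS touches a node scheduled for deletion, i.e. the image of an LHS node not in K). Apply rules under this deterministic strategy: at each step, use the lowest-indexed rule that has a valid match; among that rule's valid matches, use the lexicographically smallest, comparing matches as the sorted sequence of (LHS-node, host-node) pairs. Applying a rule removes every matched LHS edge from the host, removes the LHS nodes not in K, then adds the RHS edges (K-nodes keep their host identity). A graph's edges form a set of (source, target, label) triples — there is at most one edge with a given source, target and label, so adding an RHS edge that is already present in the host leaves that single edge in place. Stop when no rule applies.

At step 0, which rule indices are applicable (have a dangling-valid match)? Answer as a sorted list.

Answer: [R3]

Rewrite trace:
R0: no valid match — LHS pattern not found
R1: no valid match — LHS pattern not found
R2: no valid match — LHS pattern not found
R3: 16 valid matches — {0↦4, 1↦1}, {0↦4, 1↦2}, {0↦4, 1↦3} (+13 more)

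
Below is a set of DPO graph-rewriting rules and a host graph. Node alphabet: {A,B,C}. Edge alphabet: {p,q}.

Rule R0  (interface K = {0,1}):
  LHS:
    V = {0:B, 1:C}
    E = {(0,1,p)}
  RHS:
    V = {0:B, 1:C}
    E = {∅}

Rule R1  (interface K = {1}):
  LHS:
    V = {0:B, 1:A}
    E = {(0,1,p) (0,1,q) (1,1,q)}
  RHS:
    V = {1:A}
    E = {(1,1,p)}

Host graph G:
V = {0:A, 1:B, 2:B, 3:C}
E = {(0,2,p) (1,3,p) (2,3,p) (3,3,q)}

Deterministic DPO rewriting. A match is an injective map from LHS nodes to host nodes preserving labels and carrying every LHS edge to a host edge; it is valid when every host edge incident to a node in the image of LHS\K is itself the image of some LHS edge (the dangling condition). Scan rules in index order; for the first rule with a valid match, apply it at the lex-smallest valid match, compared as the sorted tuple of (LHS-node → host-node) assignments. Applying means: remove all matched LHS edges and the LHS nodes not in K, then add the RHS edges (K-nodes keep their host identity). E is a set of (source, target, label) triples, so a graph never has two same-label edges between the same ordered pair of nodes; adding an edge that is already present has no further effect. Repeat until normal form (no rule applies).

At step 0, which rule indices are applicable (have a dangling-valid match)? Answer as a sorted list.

R0: 2 valid matches — {0↦1, 1↦3}, {0↦2, 1↦3}
R1: no valid match — LHS pattern not found

Answer: [R0]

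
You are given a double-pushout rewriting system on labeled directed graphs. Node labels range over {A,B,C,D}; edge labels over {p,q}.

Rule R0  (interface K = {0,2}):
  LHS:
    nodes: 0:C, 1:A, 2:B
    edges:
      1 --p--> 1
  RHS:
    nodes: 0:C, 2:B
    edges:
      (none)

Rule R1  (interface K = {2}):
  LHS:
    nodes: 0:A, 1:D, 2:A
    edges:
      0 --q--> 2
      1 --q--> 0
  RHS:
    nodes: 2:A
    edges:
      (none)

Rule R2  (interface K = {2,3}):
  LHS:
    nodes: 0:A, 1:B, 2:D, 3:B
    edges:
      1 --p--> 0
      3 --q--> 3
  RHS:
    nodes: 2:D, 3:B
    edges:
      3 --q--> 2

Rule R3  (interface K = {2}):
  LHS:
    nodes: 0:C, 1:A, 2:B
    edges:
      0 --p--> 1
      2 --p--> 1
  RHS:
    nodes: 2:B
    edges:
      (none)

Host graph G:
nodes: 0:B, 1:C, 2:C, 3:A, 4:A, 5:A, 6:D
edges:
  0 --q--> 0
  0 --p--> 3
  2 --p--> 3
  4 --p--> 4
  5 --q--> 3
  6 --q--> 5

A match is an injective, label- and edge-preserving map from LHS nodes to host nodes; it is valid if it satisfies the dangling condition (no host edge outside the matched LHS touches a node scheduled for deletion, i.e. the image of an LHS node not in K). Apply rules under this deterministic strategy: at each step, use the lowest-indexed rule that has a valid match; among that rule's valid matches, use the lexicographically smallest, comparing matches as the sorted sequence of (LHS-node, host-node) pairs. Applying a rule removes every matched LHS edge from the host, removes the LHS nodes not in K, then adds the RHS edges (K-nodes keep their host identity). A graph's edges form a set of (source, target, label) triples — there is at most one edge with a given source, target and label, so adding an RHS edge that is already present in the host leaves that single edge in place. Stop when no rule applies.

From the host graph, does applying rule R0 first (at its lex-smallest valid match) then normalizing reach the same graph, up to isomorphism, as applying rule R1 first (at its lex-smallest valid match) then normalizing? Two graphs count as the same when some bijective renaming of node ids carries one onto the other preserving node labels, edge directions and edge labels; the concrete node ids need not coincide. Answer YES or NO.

Answer: YES

Derivation:
branch R0-first: apply at {0↦1, 1↦4, 2↦0} → |E|=5, then 2 more step(s) → NF |V|=2 |E|=1 V={0:B, 1:C} E=0-q->0
branch R1-first: apply at {0↦5, 1↦6, 2↦3} → |E|=4, then 2 more step(s) → NF |V|=2 |E|=1 V={0:B, 1:C} E=0-q->0
graphs isomorphic (equal up to label-preserving node renaming)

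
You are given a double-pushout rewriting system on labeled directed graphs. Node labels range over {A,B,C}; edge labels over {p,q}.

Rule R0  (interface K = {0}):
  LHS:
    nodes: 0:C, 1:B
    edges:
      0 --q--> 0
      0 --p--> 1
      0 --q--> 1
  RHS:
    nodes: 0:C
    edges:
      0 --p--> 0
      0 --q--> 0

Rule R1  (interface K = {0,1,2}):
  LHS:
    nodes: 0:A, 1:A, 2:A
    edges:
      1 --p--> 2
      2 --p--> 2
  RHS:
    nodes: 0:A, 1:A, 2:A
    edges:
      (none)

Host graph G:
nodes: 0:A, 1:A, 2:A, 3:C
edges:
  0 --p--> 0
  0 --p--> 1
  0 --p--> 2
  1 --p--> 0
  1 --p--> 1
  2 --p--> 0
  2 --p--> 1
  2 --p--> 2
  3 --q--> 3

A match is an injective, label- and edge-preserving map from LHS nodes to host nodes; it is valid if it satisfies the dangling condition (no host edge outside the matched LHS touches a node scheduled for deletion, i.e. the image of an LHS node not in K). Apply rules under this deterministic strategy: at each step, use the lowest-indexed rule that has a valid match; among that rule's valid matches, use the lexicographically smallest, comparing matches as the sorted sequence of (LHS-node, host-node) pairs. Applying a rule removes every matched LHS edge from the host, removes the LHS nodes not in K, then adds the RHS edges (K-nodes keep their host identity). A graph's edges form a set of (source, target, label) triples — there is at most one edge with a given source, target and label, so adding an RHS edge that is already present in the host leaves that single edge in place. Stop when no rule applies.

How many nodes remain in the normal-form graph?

[0] host  ⇒  4 nodes, 9 edges  {0-p->0 0-p->1 0-p->2 1-p->0 1-p->1 2-p->0 2-p->1 2-p->2 3-q->3}
[1] R1 @ {0↦0, 1↦2, 2↦1}  ⇒  4 nodes, 7 edges  {0-p->0 0-p->1 0-p->2 1-p->0 2-p->0 2-p->2 3-q->3}
[2] R1 @ {0↦1, 1↦0, 2↦2}  ⇒  4 nodes, 5 edges  {0-p->0 0-p->1 1-p->0 2-p->0 3-q->3}
[3] R1 @ {0↦1, 1↦2, 2↦0}  ⇒  4 nodes, 3 edges  {0-p->1 1-p->0 3-q->3}
normal form: no rule applies after step 3
NF nodes: {0:A, 1:A, 2:A, 3:C}

Answer: 4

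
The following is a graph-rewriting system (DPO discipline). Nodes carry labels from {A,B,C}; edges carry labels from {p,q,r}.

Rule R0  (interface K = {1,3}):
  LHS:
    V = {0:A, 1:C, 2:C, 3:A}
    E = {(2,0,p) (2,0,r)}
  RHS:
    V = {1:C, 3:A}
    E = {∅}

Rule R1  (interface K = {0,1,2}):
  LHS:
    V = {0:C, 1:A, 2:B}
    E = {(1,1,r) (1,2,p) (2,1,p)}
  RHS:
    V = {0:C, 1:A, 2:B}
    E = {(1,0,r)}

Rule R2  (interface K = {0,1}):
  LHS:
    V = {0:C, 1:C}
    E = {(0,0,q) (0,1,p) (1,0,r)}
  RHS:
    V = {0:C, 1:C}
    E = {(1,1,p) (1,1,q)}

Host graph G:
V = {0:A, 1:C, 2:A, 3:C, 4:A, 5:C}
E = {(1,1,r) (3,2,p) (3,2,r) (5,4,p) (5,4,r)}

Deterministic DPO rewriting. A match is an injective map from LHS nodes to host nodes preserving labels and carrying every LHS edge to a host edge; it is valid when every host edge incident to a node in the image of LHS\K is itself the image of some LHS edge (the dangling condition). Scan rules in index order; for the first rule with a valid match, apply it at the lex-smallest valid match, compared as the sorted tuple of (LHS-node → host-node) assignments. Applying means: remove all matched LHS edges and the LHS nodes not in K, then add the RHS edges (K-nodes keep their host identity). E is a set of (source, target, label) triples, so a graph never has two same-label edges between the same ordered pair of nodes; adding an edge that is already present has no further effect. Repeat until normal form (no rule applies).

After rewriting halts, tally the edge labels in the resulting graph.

[0] host  ⇒  6 nodes, 5 edges  {1-r->1 3-p->2 3-r->2 5-p->4 5-r->4}
[1] R0 @ {0↦2, 1↦1, 2↦3, 3↦0}  ⇒  4 nodes, 3 edges  {1-r->1 5-p->4 5-r->4}
[2] R0 @ {0↦4, 1↦1, 2↦5, 3↦0}  ⇒  2 nodes, 1 edges  {1-r->1}
final graph: no rule applies after step 2
NF edges: [(1, 1, 'r')]

Answer: r:1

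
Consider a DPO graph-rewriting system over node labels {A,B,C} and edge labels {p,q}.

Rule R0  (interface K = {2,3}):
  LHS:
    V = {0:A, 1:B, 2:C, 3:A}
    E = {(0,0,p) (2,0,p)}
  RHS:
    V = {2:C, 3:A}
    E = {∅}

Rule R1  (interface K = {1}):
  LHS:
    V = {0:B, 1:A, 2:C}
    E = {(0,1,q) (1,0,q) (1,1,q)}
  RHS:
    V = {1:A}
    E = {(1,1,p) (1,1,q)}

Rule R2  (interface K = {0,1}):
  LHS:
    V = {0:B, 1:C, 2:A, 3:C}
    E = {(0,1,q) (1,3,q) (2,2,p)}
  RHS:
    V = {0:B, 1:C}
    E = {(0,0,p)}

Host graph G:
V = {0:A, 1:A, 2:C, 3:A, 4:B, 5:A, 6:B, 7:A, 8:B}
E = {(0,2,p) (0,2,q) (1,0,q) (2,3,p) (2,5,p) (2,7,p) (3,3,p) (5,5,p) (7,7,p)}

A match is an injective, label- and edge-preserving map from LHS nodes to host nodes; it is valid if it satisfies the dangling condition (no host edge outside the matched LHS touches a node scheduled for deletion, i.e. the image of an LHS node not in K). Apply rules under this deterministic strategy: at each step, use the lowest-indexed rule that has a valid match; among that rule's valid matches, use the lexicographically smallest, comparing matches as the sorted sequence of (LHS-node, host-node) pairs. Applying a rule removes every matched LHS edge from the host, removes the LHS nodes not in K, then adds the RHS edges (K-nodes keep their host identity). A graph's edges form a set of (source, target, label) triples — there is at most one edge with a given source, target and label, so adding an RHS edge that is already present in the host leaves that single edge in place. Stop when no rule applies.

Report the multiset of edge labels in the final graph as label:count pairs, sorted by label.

Answer: p:1 q:2

Derivation:
initial: |V|=9 |E|=9  E = 0-p->2 0-q->2 1-q->0 2-p->3 2-p->5 2-p->7 3-p->3 5-p->5 7-p->7
step 1: apply R0 at {0↦3, 1↦4, 2↦2, 3↦0}  → |V|=7 |E|=7  E = 0-p->2 0-q->2 1-q->0 2-p->5 2-p->7 5-p->5 7-p->7
step 2: apply R0 at {0↦5, 1↦6, 2↦2, 3↦0}  → |V|=5 |E|=5  E = 0-p->2 0-q->2 1-q->0 2-p->7 7-p->7
step 3: apply R0 at {0↦7, 1↦8, 2↦2, 3↦0}  → |V|=3 |E|=3  E = 0-p->2 0-q->2 1-q->0
final graph: no rule applies after step 3
NF edges: [(0, 2, 'p'), (0, 2, 'q'), (1, 0, 'q')]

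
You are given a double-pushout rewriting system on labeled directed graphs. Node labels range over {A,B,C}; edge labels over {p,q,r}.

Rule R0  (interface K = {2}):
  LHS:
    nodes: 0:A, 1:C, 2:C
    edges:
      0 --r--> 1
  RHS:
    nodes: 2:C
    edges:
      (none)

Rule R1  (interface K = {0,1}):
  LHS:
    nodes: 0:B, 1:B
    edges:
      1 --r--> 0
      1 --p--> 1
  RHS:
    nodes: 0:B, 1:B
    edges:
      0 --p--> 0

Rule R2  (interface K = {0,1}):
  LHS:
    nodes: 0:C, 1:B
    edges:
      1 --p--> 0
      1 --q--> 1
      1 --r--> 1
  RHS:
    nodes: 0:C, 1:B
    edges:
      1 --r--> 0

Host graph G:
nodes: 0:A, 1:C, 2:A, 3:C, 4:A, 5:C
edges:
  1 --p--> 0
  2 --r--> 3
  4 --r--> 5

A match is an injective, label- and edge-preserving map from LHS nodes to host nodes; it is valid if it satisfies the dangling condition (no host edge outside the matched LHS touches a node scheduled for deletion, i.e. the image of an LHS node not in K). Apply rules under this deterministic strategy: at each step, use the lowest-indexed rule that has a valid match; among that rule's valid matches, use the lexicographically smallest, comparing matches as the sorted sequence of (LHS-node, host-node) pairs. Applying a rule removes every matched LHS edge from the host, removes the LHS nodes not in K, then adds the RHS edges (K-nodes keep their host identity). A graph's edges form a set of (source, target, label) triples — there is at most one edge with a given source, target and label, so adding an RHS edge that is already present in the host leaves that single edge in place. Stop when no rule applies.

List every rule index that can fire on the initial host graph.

R0: 4 valid matches — {0↦2, 1↦3, 2↦1}, {0↦2, 1↦3, 2↦5}, {0↦4, 1↦5, 2↦1} (+1 more)
R1: no valid match — LHS pattern not found
R2: no valid match — LHS pattern not found

Answer: [R0]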